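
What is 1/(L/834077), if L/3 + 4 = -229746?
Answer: -834077/689250 ≈ -1.2101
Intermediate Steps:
L = -689250 (L = -12 + 3*(-229746) = -12 - 689238 = -689250)
1/(L/834077) = 1/(-689250/834077) = -834077/689250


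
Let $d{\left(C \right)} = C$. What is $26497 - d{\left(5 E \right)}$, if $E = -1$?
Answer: $26502$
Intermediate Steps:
$26497 - d{\left(5 E \right)} = 26497 - 5 \left(-1\right) = 26497 - -5 = 26497 + 5 = 26502$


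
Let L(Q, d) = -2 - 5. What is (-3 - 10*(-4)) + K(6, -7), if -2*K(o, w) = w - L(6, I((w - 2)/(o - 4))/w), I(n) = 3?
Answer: 37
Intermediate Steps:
L(Q, d) = -7
K(o, w) = -7/2 - w/2 (K(o, w) = -(w - 1*(-7))/2 = -(w + 7)/2 = -(7 + w)/2 = -7/2 - w/2)
(-3 - 10*(-4)) + K(6, -7) = (-3 - 10*(-4)) + (-7/2 - ½*(-7)) = (-3 + 40) + (-7/2 + 7/2) = 37 + 0 = 37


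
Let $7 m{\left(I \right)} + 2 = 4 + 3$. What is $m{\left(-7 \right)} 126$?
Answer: $90$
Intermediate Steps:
$m{\left(I \right)} = \frac{5}{7}$ ($m{\left(I \right)} = - \frac{2}{7} + \frac{4 + 3}{7} = - \frac{2}{7} + \frac{1}{7} \cdot 7 = - \frac{2}{7} + 1 = \frac{5}{7}$)
$m{\left(-7 \right)} 126 = \frac{5}{7} \cdot 126 = 90$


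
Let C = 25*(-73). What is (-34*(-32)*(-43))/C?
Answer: 46784/1825 ≈ 25.635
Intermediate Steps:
C = -1825
(-34*(-32)*(-43))/C = (-34*(-32)*(-43))/(-1825) = (1088*(-43))*(-1/1825) = -46784*(-1/1825) = 46784/1825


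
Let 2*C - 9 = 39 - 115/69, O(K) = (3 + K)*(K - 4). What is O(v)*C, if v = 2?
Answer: -695/3 ≈ -231.67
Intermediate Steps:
O(K) = (-4 + K)*(3 + K) (O(K) = (3 + K)*(-4 + K) = (-4 + K)*(3 + K))
C = 139/6 (C = 9/2 + (39 - 115/69)/2 = 9/2 + (39 - 115*1/69)/2 = 9/2 + (39 - 5/3)/2 = 9/2 + (1/2)*(112/3) = 9/2 + 56/3 = 139/6 ≈ 23.167)
O(v)*C = (-12 + 2**2 - 1*2)*(139/6) = (-12 + 4 - 2)*(139/6) = -10*139/6 = -695/3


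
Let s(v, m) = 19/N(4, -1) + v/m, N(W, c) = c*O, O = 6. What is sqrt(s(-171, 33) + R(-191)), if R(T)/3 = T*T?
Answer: sqrt(476697342)/66 ≈ 330.81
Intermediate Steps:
N(W, c) = 6*c (N(W, c) = c*6 = 6*c)
s(v, m) = -19/6 + v/m (s(v, m) = 19/((6*(-1))) + v/m = 19/(-6) + v/m = 19*(-1/6) + v/m = -19/6 + v/m)
R(T) = 3*T**2 (R(T) = 3*(T*T) = 3*T**2)
sqrt(s(-171, 33) + R(-191)) = sqrt((-19/6 - 171/33) + 3*(-191)**2) = sqrt((-19/6 - 171*1/33) + 3*36481) = sqrt((-19/6 - 57/11) + 109443) = sqrt(-551/66 + 109443) = sqrt(7222687/66) = sqrt(476697342)/66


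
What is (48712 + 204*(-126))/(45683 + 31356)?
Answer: 23008/77039 ≈ 0.29865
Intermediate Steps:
(48712 + 204*(-126))/(45683 + 31356) = (48712 - 25704)/77039 = 23008*(1/77039) = 23008/77039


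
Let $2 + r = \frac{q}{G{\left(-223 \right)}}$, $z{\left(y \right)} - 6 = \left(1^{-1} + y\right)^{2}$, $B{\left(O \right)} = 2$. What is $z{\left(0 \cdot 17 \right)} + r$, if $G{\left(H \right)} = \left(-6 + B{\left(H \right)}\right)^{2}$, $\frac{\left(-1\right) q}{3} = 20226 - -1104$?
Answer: $- \frac{31955}{8} \approx -3994.4$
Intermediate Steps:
$q = -63990$ ($q = - 3 \left(20226 - -1104\right) = - 3 \left(20226 + 1104\right) = \left(-3\right) 21330 = -63990$)
$G{\left(H \right)} = 16$ ($G{\left(H \right)} = \left(-6 + 2\right)^{2} = \left(-4\right)^{2} = 16$)
$z{\left(y \right)} = 6 + \left(1 + y\right)^{2}$ ($z{\left(y \right)} = 6 + \left(1^{-1} + y\right)^{2} = 6 + \left(1 + y\right)^{2}$)
$r = - \frac{32011}{8}$ ($r = -2 - \frac{63990}{16} = -2 - \frac{31995}{8} = - \frac{32011}{8} \approx -4001.4$)
$z{\left(0 \cdot 17 \right)} + r = \left(6 + \left(1 + 0 \cdot 17\right)^{2}\right) - \frac{32011}{8} = \left(6 + \left(1 + 0\right)^{2}\right) - \frac{32011}{8} = \left(6 + 1^{2}\right) - \frac{32011}{8} = \left(6 + 1\right) - \frac{32011}{8} = 7 - \frac{32011}{8} = - \frac{31955}{8}$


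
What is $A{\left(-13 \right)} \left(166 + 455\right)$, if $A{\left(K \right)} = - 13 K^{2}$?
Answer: $-1364337$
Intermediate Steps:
$A{\left(-13 \right)} \left(166 + 455\right) = - 13 \left(-13\right)^{2} \left(166 + 455\right) = \left(-13\right) 169 \cdot 621 = \left(-2197\right) 621 = -1364337$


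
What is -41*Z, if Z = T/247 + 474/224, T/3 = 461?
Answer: -8750835/27664 ≈ -316.33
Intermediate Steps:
T = 1383 (T = 3*461 = 1383)
Z = 213435/27664 (Z = 1383/247 + 474/224 = 1383*(1/247) + 474*(1/224) = 1383/247 + 237/112 = 213435/27664 ≈ 7.7153)
-41*Z = -41*213435/27664 = -8750835/27664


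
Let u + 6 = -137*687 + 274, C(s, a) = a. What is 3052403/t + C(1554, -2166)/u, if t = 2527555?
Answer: 291945758083/237213564305 ≈ 1.2307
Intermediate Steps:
u = -93851 (u = -6 + (-137*687 + 274) = -6 + (-94119 + 274) = -6 - 93845 = -93851)
3052403/t + C(1554, -2166)/u = 3052403/2527555 - 2166/(-93851) = 3052403*(1/2527555) - 2166*(-1/93851) = 3052403/2527555 + 2166/93851 = 291945758083/237213564305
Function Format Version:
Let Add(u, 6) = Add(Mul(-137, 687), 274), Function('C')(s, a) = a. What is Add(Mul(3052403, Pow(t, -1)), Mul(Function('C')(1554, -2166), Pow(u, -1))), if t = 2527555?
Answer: Rational(291945758083, 237213564305) ≈ 1.2307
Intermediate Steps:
u = -93851 (u = Add(-6, Add(Mul(-137, 687), 274)) = Add(-6, Add(-94119, 274)) = Add(-6, -93845) = -93851)
Add(Mul(3052403, Pow(t, -1)), Mul(Function('C')(1554, -2166), Pow(u, -1))) = Add(Mul(3052403, Pow(2527555, -1)), Mul(-2166, Pow(-93851, -1))) = Add(Mul(3052403, Rational(1, 2527555)), Mul(-2166, Rational(-1, 93851))) = Add(Rational(3052403, 2527555), Rational(2166, 93851)) = Rational(291945758083, 237213564305)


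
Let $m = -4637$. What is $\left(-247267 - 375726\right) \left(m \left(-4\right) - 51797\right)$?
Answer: $20713894257$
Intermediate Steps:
$\left(-247267 - 375726\right) \left(m \left(-4\right) - 51797\right) = \left(-247267 - 375726\right) \left(\left(-4637\right) \left(-4\right) - 51797\right) = - 622993 \left(18548 - 51797\right) = \left(-622993\right) \left(-33249\right) = 20713894257$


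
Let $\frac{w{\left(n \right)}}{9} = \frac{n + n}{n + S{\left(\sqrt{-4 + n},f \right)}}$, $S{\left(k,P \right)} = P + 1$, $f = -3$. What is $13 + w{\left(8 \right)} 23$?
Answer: $565$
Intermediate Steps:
$S{\left(k,P \right)} = 1 + P$
$w{\left(n \right)} = \frac{18 n}{-2 + n}$ ($w{\left(n \right)} = 9 \frac{n + n}{n + \left(1 - 3\right)} = 9 \frac{2 n}{n - 2} = 9 \frac{2 n}{-2 + n} = \frac{18 n}{-2 + n}$)
$13 + w{\left(8 \right)} 23 = 13 + 18 \cdot 8 \frac{1}{-2 + 8} \cdot 23 = 13 + 18 \cdot 8 \cdot \frac{1}{6} \cdot 23 = 13 + 24 \cdot 23 = 13 + 552 = 565$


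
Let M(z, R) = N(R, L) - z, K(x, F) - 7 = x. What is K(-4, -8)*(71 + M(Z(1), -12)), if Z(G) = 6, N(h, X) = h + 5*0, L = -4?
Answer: 159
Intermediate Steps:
N(h, X) = h (N(h, X) = h + 0 = h)
K(x, F) = 7 + x
M(z, R) = R - z
K(-4, -8)*(71 + M(Z(1), -12)) = (7 - 4)*(71 + (-12 - 1*6)) = 3*(71 + (-12 - 6)) = 3*(71 - 18) = 3*53 = 159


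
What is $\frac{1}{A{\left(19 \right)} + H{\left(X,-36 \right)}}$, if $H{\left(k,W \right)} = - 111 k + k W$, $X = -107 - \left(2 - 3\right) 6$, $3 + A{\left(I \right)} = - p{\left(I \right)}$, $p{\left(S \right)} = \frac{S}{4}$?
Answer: $\frac{4}{59357} \approx 6.7389 \cdot 10^{-5}$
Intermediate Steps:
$p{\left(S \right)} = \frac{S}{4}$ ($p{\left(S \right)} = S \frac{1}{4} = \frac{S}{4}$)
$A{\left(I \right)} = -3 - \frac{I}{4}$
$X = -101$ ($X = -107 - \left(-1\right) 6 = -107 - -6 = -107 + 6 = -101$)
$H{\left(k,W \right)} = - 111 k + W k$
$\frac{1}{A{\left(19 \right)} + H{\left(X,-36 \right)}} = \frac{1}{\left(-3 - \frac{19}{4}\right) - 101 \left(-111 - 36\right)} = \frac{1}{\left(-3 - \frac{19}{4}\right) - -14847} = \frac{1}{- \frac{31}{4} + 14847} = \frac{1}{\frac{59357}{4}} = \frac{4}{59357}$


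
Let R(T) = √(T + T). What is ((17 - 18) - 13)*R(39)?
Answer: -14*√78 ≈ -123.64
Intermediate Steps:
R(T) = √2*√T (R(T) = √(2*T) = √2*√T)
((17 - 18) - 13)*R(39) = ((17 - 18) - 13)*(√2*√39) = (-1 - 13)*√78 = -14*√78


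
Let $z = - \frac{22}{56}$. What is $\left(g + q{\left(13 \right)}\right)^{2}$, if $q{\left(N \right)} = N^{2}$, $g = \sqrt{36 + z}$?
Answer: $\frac{\left(2366 + \sqrt{6979}\right)^{2}}{196} \approx 30614.0$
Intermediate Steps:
$z = - \frac{11}{28}$ ($z = \left(-22\right) \frac{1}{56} = - \frac{11}{28} \approx -0.39286$)
$g = \frac{\sqrt{6979}}{14}$ ($g = \sqrt{36 - \frac{11}{28}} = \sqrt{\frac{997}{28}} = \frac{\sqrt{6979}}{14} \approx 5.9672$)
$\left(g + q{\left(13 \right)}\right)^{2} = \left(\frac{\sqrt{6979}}{14} + 13^{2}\right)^{2} = \left(\frac{\sqrt{6979}}{14} + 169\right)^{2} = \left(169 + \frac{\sqrt{6979}}{14}\right)^{2}$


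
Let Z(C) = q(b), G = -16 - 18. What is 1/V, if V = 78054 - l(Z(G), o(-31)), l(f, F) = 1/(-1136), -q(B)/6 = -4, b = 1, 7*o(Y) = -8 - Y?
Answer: 1136/88669345 ≈ 1.2812e-5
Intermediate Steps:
o(Y) = -8/7 - Y/7 (o(Y) = (-8 - Y)/7 = -8/7 - Y/7)
G = -34
q(B) = 24 (q(B) = -6*(-4) = 24)
Z(C) = 24
l(f, F) = -1/1136
V = 88669345/1136 (V = 78054 - 1*(-1/1136) = 78054 + 1/1136 = 88669345/1136 ≈ 78054.)
1/V = 1/(88669345/1136) = 1136/88669345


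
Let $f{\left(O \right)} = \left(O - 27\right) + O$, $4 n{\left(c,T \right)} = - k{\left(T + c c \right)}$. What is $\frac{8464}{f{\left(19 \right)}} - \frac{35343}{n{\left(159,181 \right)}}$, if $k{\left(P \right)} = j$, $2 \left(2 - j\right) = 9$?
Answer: $- \frac{3067864}{55} \approx -55779.0$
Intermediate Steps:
$j = - \frac{5}{2}$ ($j = 2 - \frac{9}{2} = - \frac{5}{2} \approx -2.5$)
$k{\left(P \right)} = - \frac{5}{2}$
$n{\left(c,T \right)} = \frac{5}{8}$ ($n{\left(c,T \right)} = \frac{\left(-1\right) \left(- \frac{5}{2}\right)}{4} = \frac{1}{4} \cdot \frac{5}{2} = \frac{5}{8}$)
$f{\left(O \right)} = -27 + 2 O$ ($f{\left(O \right)} = \left(-27 + O\right) + O = -27 + 2 O$)
$\frac{8464}{f{\left(19 \right)}} - \frac{35343}{n{\left(159,181 \right)}} = \frac{8464}{-27 + 2 \cdot 19} - \frac{35343}{\frac{5}{8}} = \frac{8464}{-27 + 38} - \frac{282744}{5} = \frac{8464}{11} - \frac{282744}{5} = - \frac{3067864}{55}$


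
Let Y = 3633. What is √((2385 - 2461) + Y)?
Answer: √3557 ≈ 59.641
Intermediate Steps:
√((2385 - 2461) + Y) = √((2385 - 2461) + 3633) = √(-76 + 3633) = √3557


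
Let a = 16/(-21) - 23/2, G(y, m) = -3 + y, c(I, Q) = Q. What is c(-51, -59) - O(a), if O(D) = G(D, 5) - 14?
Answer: -1249/42 ≈ -29.738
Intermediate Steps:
a = -515/42 (a = 16*(-1/21) - 23*½ = -16/21 - 23/2 = -515/42 ≈ -12.262)
O(D) = -17 + D (O(D) = (-3 + D) - 14 = -17 + D)
c(-51, -59) - O(a) = -59 - (-17 - 515/42) = -59 - 1*(-1229/42) = -59 + 1229/42 = -1249/42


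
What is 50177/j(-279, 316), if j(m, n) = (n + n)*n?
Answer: 50177/199712 ≈ 0.25125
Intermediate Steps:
j(m, n) = 2*n² (j(m, n) = (2*n)*n = 2*n²)
50177/j(-279, 316) = 50177/((2*316²)) = 50177/((2*99856)) = 50177/199712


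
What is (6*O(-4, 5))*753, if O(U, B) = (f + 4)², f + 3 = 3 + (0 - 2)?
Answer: 18072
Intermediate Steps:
f = -2 (f = -3 + (3 + (0 - 2)) = -3 + (3 - 2) = -3 + 1 = -2)
O(U, B) = 4 (O(U, B) = (-2 + 4)² = 2² = 4)
(6*O(-4, 5))*753 = (6*4)*753 = 24*753 = 18072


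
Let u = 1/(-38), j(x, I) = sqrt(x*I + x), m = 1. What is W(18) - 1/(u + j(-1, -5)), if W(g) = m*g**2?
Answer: 24262/75 ≈ 323.49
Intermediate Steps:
j(x, I) = sqrt(x + I*x) (j(x, I) = sqrt(I*x + x) = sqrt(x + I*x))
W(g) = g**2 (W(g) = 1*g**2 = g**2)
u = -1/38 ≈ -0.026316
W(18) - 1/(u + j(-1, -5)) = 18**2 - 1/(-1/38 + sqrt(-(1 - 5))) = 324 - 1/(-1/38 + sqrt(-1*(-4))) = 324 - 1/(-1/38 + sqrt(4)) = 324 - 1/(-1/38 + 2) = 324 - 1/75/38 = 324 - 1*38/75 = 324 - 38/75 = 24262/75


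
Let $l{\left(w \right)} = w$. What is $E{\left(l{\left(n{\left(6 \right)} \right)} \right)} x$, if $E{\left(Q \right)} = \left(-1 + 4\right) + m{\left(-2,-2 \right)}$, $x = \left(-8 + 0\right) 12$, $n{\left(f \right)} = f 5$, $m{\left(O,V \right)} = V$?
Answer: $-96$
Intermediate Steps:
$n{\left(f \right)} = 5 f$
$x = -96$ ($x = \left(-8\right) 12 = -96$)
$E{\left(Q \right)} = 1$ ($E{\left(Q \right)} = \left(-1 + 4\right) - 2 = 3 - 2 = 1$)
$E{\left(l{\left(n{\left(6 \right)} \right)} \right)} x = 1 \left(-96\right) = -96$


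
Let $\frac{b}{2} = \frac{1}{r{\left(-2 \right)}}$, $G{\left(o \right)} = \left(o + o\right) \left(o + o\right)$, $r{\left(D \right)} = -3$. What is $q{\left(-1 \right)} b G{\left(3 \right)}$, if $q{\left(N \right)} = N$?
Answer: $24$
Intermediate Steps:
$G{\left(o \right)} = 4 o^{2}$ ($G{\left(o \right)} = 2 o 2 o = 4 o^{2}$)
$b = - \frac{2}{3}$ ($b = \frac{2}{-3} = 2 \left(- \frac{1}{3}\right) = - \frac{2}{3} \approx -0.66667$)
$q{\left(-1 \right)} b G{\left(3 \right)} = \left(-1\right) \left(- \frac{2}{3}\right) 4 \cdot 3^{2} = \frac{2 \cdot 4 \cdot 9}{3} = \frac{2}{3} \cdot 36 = 24$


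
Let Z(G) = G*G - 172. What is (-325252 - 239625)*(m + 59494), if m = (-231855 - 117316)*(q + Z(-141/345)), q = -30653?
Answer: -80406446999546091822/13225 ≈ -6.0799e+15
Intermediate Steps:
Z(G) = -172 + G² (Z(G) = G² - 172 = -172 + G²)
m = 142342496773136/13225 (m = (-231855 - 117316)*(-30653 + (-172 + (-141/345)²)) = -349171*(-30653 + (-172 + (-141*1/345)²)) = -349171*(-30653 + (-172 + (-47/115)²)) = -349171*(-30653 + (-172 + 2209/13225)) = -349171*(-30653 - 2272491/13225) = -349171*(-407658416/13225) = 142342496773136/13225 ≈ 1.0763e+10)
(-325252 - 239625)*(m + 59494) = (-325252 - 239625)*(142342496773136/13225 + 59494) = -564877*142343283581286/13225 = -80406446999546091822/13225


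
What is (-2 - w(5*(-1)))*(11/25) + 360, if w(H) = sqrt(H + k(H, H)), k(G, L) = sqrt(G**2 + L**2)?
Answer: 8978/25 - 11*sqrt(-5 + 5*sqrt(2))/25 ≈ 358.49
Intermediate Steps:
w(H) = sqrt(H + sqrt(2)*sqrt(H**2)) (w(H) = sqrt(H + sqrt(H**2 + H**2)) = sqrt(H + sqrt(2*H**2)) = sqrt(H + sqrt(2)*sqrt(H**2)))
(-2 - w(5*(-1)))*(11/25) + 360 = (-2 - sqrt(5*(-1) + sqrt(2)*sqrt((5*(-1))**2)))*(11/25) + 360 = (-2 - sqrt(-5 + sqrt(2)*sqrt((-5)**2)))*(11*(1/25)) + 360 = (-2 - sqrt(-5 + sqrt(2)*sqrt(25)))*(11/25) + 360 = (-2 - sqrt(-5 + sqrt(2)*5))*(11/25) + 360 = (-2 - sqrt(-5 + 5*sqrt(2)))*(11/25) + 360 = (-22/25 - 11*sqrt(-5 + 5*sqrt(2))/25) + 360 = 8978/25 - 11*sqrt(-5 + 5*sqrt(2))/25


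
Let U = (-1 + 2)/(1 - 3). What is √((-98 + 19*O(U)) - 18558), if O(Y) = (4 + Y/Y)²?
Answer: I*√18181 ≈ 134.84*I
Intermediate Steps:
U = -½ (U = 1/(-2) = 1*(-½) = -½ ≈ -0.50000)
O(Y) = 25 (O(Y) = (4 + 1)² = 5² = 25)
√((-98 + 19*O(U)) - 18558) = √((-98 + 19*25) - 18558) = √((-98 + 475) - 18558) = √(377 - 18558) = √(-18181) = I*√18181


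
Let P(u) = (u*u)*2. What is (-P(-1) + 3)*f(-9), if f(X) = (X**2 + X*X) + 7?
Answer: 169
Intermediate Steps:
P(u) = 2*u**2 (P(u) = u**2*2 = 2*u**2)
f(X) = 7 + 2*X**2 (f(X) = (X**2 + X**2) + 7 = 2*X**2 + 7 = 7 + 2*X**2)
(-P(-1) + 3)*f(-9) = (-2*(-1)**2 + 3)*(7 + 2*(-9)**2) = (-2 + 3)*(7 + 2*81) = (-1*2 + 3)*(7 + 162) = (-2 + 3)*169 = 1*169 = 169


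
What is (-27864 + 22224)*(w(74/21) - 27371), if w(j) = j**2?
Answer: 22682453800/147 ≈ 1.5430e+8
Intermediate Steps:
(-27864 + 22224)*(w(74/21) - 27371) = (-27864 + 22224)*((74/21)**2 - 27371) = -5640*((74*(1/21))**2 - 27371) = -5640*((74/21)**2 - 27371) = -5640*(5476/441 - 27371) = -5640*(-12065135/441) = 22682453800/147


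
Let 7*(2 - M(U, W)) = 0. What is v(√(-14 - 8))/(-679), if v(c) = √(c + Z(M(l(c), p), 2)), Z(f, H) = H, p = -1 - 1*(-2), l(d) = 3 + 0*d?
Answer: -√(2 + I*√22)/679 ≈ -0.0027747 - 0.0018333*I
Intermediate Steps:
l(d) = 3 (l(d) = 3 + 0 = 3)
p = 1 (p = -1 + 2 = 1)
M(U, W) = 2 (M(U, W) = 2 - ⅐*0 = 2 + 0 = 2)
v(c) = √(2 + c) (v(c) = √(c + 2) = √(2 + c))
v(√(-14 - 8))/(-679) = √(2 + √(-14 - 8))/(-679) = √(2 + √(-22))*(-1/679) = √(2 + I*√22)*(-1/679) = -√(2 + I*√22)/679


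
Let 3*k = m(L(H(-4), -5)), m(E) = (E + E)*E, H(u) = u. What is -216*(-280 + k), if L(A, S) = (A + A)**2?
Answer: -529344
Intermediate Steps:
L(A, S) = 4*A**2 (L(A, S) = (2*A)**2 = 4*A**2)
m(E) = 2*E**2 (m(E) = (2*E)*E = 2*E**2)
k = 8192/3 (k = (2*(4*(-4)**2)**2)/3 = (2*(4*16)**2)/3 = (2*64**2)/3 = (2*4096)/3 = (1/3)*8192 = 8192/3 ≈ 2730.7)
-216*(-280 + k) = -216*(-280 + 8192/3) = -216*7352/3 = -529344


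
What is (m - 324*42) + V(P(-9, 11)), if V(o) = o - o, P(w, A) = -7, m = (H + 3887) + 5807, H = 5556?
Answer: 1642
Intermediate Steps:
m = 15250 (m = (5556 + 3887) + 5807 = 9443 + 5807 = 15250)
V(o) = 0
(m - 324*42) + V(P(-9, 11)) = (15250 - 324*42) + 0 = (15250 - 13608) + 0 = 1642 + 0 = 1642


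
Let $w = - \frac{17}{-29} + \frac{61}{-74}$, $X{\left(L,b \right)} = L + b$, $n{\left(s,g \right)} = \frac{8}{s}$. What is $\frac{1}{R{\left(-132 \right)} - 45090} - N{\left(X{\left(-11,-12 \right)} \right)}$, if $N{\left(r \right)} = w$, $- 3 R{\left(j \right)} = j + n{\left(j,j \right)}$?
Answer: $\frac{1139309309}{4785099296} \approx 0.2381$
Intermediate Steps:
$R{\left(j \right)} = - \frac{8}{3 j} - \frac{j}{3}$ ($R{\left(j \right)} = - \frac{j + \frac{8}{j}}{3} = - \frac{8}{3 j} - \frac{j}{3}$)
$w = - \frac{511}{2146}$ ($w = \left(-17\right) \left(- \frac{1}{29}\right) + 61 \left(- \frac{1}{74}\right) = \frac{17}{29} - \frac{61}{74} = - \frac{511}{2146} \approx -0.23812$)
$N{\left(r \right)} = - \frac{511}{2146}$
$\frac{1}{R{\left(-132 \right)} - 45090} - N{\left(X{\left(-11,-12 \right)} \right)} = \frac{1}{\frac{-8 - \left(-132\right)^{2}}{3 \left(-132\right)} - 45090} - - \frac{511}{2146} = \frac{1}{\frac{1}{3} \left(- \frac{1}{132}\right) \left(-8 - 17424\right) - 45090} + \frac{511}{2146} = \frac{1}{\frac{1}{3} \left(- \frac{1}{132}\right) \left(-17432\right) - 45090} + \frac{511}{2146} = \frac{1}{\frac{4358}{99} - 45090} + \frac{511}{2146} = \frac{1}{- \frac{4459552}{99}} + \frac{511}{2146} = - \frac{99}{4459552} + \frac{511}{2146} = \frac{1139309309}{4785099296}$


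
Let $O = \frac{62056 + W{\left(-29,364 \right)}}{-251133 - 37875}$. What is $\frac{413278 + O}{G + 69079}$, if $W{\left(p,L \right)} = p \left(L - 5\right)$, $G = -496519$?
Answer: $- \frac{39813532193}{41177859840} \approx -0.96687$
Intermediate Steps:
$W{\left(p,L \right)} = p \left(-5 + L\right)$
$O = - \frac{17215}{96336}$ ($O = \frac{62056 - 29 \left(-5 + 364\right)}{-251133 - 37875} = \frac{62056 - 10411}{-289008} = \left(62056 - 10411\right) \left(- \frac{1}{289008}\right) = 51645 \left(- \frac{1}{289008}\right) = - \frac{17215}{96336} \approx -0.1787$)
$\frac{413278 + O}{G + 69079} = \frac{413278 - \frac{17215}{96336}}{-496519 + 69079} = \frac{39813532193}{96336 \left(-427440\right)} = \frac{39813532193}{96336} \left(- \frac{1}{427440}\right) = - \frac{39813532193}{41177859840}$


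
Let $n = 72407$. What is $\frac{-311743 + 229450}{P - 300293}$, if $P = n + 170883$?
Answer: $\frac{27431}{19001} \approx 1.4437$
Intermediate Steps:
$P = 243290$ ($P = 72407 + 170883 = 243290$)
$\frac{-311743 + 229450}{P - 300293} = \frac{-311743 + 229450}{243290 - 300293} = - \frac{82293}{-57003} = \left(-82293\right) \left(- \frac{1}{57003}\right) = \frac{27431}{19001}$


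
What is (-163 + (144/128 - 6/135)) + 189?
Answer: 9749/360 ≈ 27.081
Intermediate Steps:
(-163 + (144/128 - 6/135)) + 189 = (-163 + (144*(1/128) - 6*1/135)) + 189 = (-163 + (9/8 - 2/45)) + 189 = (-163 + 389/360) + 189 = -58291/360 + 189 = 9749/360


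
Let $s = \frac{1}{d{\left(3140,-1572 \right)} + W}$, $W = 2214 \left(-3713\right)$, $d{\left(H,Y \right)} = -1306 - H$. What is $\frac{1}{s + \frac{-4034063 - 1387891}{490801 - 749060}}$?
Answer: $\frac{2124187506252}{44595723206453} \approx 0.047632$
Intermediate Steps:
$W = -8220582$
$s = - \frac{1}{8225028}$ ($s = \frac{1}{\left(-1306 - 3140\right) - 8220582} = \frac{1}{-4446 - 8220582} = \frac{1}{-8225028} = - \frac{1}{8225028} \approx -1.2158 \cdot 10^{-7}$)
$\frac{1}{s + \frac{-4034063 - 1387891}{490801 - 749060}} = \frac{1}{- \frac{1}{8225028} + \frac{-4034063 - 1387891}{490801 - 749060}} = \frac{1}{- \frac{1}{8225028} - \frac{5421954}{-258259}} = \frac{1}{- \frac{1}{8225028} - - \frac{5421954}{258259}} = \frac{1}{- \frac{1}{8225028} + \frac{5421954}{258259}} = \frac{1}{\frac{44595723206453}{2124187506252}} = \frac{2124187506252}{44595723206453}$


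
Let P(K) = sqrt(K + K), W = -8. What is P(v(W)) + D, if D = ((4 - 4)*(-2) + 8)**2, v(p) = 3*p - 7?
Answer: 64 + I*sqrt(62) ≈ 64.0 + 7.874*I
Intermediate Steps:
v(p) = -7 + 3*p
P(K) = sqrt(2)*sqrt(K) (P(K) = sqrt(2*K) = sqrt(2)*sqrt(K))
D = 64 (D = (0*(-2) + 8)**2 = (0 + 8)**2 = 8**2 = 64)
P(v(W)) + D = sqrt(2)*sqrt(-7 + 3*(-8)) + 64 = sqrt(2)*sqrt(-7 - 24) + 64 = sqrt(2)*sqrt(-31) + 64 = sqrt(2)*(I*sqrt(31)) + 64 = I*sqrt(62) + 64 = 64 + I*sqrt(62)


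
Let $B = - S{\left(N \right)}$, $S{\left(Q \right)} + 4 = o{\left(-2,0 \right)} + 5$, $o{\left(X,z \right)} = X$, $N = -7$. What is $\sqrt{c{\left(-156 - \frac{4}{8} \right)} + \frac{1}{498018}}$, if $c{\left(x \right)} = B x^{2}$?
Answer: $\frac{\sqrt{6074615074491507}}{498018} \approx 156.5$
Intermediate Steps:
$S{\left(Q \right)} = -1$ ($S{\left(Q \right)} = -4 + \left(-2 + 5\right) = -4 + 3 = -1$)
$B = 1$ ($B = \left(-1\right) \left(-1\right) = 1$)
$c{\left(x \right)} = x^{2}$ ($c{\left(x \right)} = 1 x^{2} = x^{2}$)
$\sqrt{c{\left(-156 - \frac{4}{8} \right)} + \frac{1}{498018}} = \sqrt{\left(-156 - \frac{4}{8}\right)^{2} + \frac{1}{498018}} = \sqrt{\left(-156 - \frac{1}{2}\right)^{2} + \frac{1}{498018}} = \sqrt{\left(- \frac{313}{2}\right)^{2} + \frac{1}{498018}} = \sqrt{\frac{97969}{4} + \frac{1}{498018}} = \sqrt{\frac{24395162723}{996036}} = \frac{\sqrt{6074615074491507}}{498018}$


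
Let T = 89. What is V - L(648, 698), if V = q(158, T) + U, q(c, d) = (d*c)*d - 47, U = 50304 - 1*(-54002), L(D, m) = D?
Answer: 1355129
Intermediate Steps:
U = 104306 (U = 50304 + 54002 = 104306)
q(c, d) = -47 + c*d² (q(c, d) = (c*d)*d - 47 = c*d² - 47 = -47 + c*d²)
V = 1355777 (V = (-47 + 158*89²) + 104306 = (-47 + 158*7921) + 104306 = (-47 + 1251518) + 104306 = 1251471 + 104306 = 1355777)
V - L(648, 698) = 1355777 - 1*648 = 1355777 - 648 = 1355129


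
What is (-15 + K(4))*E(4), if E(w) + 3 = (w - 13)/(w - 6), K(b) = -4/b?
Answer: -24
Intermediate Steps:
E(w) = -3 + (-13 + w)/(-6 + w) (E(w) = -3 + (w - 13)/(w - 6) = -3 + (-13 + w)/(-6 + w))
(-15 + K(4))*E(4) = (-15 - 4/4)*((5 - 2*4)/(-6 + 4)) = (-15 - 4*¼)*((5 - 8)/(-2)) = (-15 - 1)*(-½*(-3)) = -16*3/2 = -24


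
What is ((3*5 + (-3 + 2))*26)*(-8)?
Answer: -2912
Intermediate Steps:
((3*5 + (-3 + 2))*26)*(-8) = ((15 - 1)*26)*(-8) = (14*26)*(-8) = 364*(-8) = -2912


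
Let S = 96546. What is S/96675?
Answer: 32182/32225 ≈ 0.99867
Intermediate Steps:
S/96675 = 96546/96675 = 96546*(1/96675) = 32182/32225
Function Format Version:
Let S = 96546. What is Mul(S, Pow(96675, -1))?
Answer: Rational(32182, 32225) ≈ 0.99867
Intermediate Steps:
Mul(S, Pow(96675, -1)) = Mul(96546, Pow(96675, -1)) = Mul(96546, Rational(1, 96675)) = Rational(32182, 32225)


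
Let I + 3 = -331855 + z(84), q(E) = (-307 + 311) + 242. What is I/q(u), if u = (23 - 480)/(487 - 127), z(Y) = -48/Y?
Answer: -1161505/861 ≈ -1349.0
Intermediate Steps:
u = -457/360 ≈ -1.2694
q(E) = 246 (q(E) = 4 + 242 = 246)
I = -2323010/7 (I = -3 + (-331855 - 48/84) = -3 + (-331855 - 48*1/84) = -3 + (-331855 - 4/7) = -3 - 2322989/7 = -2323010/7 ≈ -3.3186e+5)
I/q(u) = -2323010/7/246 = -2323010/7*1/246 = -1161505/861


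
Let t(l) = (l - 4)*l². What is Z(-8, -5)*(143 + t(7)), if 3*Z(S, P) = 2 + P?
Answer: -290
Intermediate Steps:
t(l) = l²*(-4 + l) (t(l) = (-4 + l)*l² = l²*(-4 + l))
Z(S, P) = ⅔ + P/3 (Z(S, P) = (2 + P)/3 = ⅔ + P/3)
Z(-8, -5)*(143 + t(7)) = (⅔ + (⅓)*(-5))*(143 + 7²*(-4 + 7)) = (⅔ - 5/3)*(143 + 49*3) = -(143 + 147) = -1*290 = -290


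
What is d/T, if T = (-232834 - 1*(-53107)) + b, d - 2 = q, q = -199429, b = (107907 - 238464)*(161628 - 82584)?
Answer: 199427/10319927235 ≈ 1.9324e-5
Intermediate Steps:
b = -10319747508 (b = -130557*79044 = -10319747508)
d = -199427 (d = 2 - 199429 = -199427)
T = -10319927235 (T = (-232834 - 1*(-53107)) - 10319747508 = (-232834 + 53107) - 10319747508 = -179727 - 10319747508 = -10319927235)
d/T = -199427/(-10319927235) = -199427*(-1/10319927235) = 199427/10319927235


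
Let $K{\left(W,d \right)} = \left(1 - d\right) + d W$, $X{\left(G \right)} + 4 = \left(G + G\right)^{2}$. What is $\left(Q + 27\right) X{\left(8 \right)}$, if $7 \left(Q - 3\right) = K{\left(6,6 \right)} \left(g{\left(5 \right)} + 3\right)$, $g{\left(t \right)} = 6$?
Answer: $17604$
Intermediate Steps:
$X{\left(G \right)} = -4 + 4 G^{2}$ ($X{\left(G \right)} = -4 + \left(G + G\right)^{2} = -4 + \left(2 G\right)^{2} = -4 + 4 G^{2}$)
$K{\left(W,d \right)} = 1 - d + W d$ ($K{\left(W,d \right)} = \left(1 - d\right) + W d = 1 - d + W d$)
$Q = \frac{300}{7}$ ($Q = 3 + \frac{\left(1 - 6 + 6 \cdot 6\right) \left(6 + 3\right)}{7} = 3 + \frac{\left(1 - 6 + 36\right) 9}{7} = 3 + \frac{31 \cdot 9}{7} = 3 + \frac{1}{7} \cdot 279 = 3 + \frac{279}{7} = \frac{300}{7} \approx 42.857$)
$\left(Q + 27\right) X{\left(8 \right)} = \left(\frac{300}{7} + 27\right) \left(-4 + 4 \cdot 8^{2}\right) = \frac{489 \left(-4 + 4 \cdot 64\right)}{7} = \frac{489 \left(-4 + 256\right)}{7} = \frac{489}{7} \cdot 252 = 17604$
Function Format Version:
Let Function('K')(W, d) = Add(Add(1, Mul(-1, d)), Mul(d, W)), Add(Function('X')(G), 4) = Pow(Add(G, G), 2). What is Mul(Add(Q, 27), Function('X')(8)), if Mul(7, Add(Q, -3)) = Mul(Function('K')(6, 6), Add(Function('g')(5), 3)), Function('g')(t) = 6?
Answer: 17604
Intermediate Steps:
Function('X')(G) = Add(-4, Mul(4, Pow(G, 2))) (Function('X')(G) = Add(-4, Pow(Add(G, G), 2)) = Add(-4, Pow(Mul(2, G), 2)) = Add(-4, Mul(4, Pow(G, 2))))
Function('K')(W, d) = Add(1, Mul(-1, d), Mul(W, d)) (Function('K')(W, d) = Add(Add(1, Mul(-1, d)), Mul(W, d)) = Add(1, Mul(-1, d), Mul(W, d)))
Q = Rational(300, 7) (Q = Add(3, Mul(Rational(1, 7), Mul(Add(1, Mul(-1, 6), Mul(6, 6)), Add(6, 3)))) = Add(3, Mul(Rational(1, 7), Mul(Add(1, -6, 36), 9))) = Add(3, Mul(Rational(1, 7), Mul(31, 9))) = Add(3, Mul(Rational(1, 7), 279)) = Add(3, Rational(279, 7)) = Rational(300, 7) ≈ 42.857)
Mul(Add(Q, 27), Function('X')(8)) = Mul(Add(Rational(300, 7), 27), Add(-4, Mul(4, Pow(8, 2)))) = Mul(Rational(489, 7), Add(-4, Mul(4, 64))) = Mul(Rational(489, 7), Add(-4, 256)) = Mul(Rational(489, 7), 252) = 17604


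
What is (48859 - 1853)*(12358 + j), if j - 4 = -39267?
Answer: -1264696430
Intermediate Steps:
j = -39263 (j = 4 - 39267 = -39263)
(48859 - 1853)*(12358 + j) = (48859 - 1853)*(12358 - 39263) = 47006*(-26905) = -1264696430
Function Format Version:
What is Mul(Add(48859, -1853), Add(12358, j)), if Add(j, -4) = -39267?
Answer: -1264696430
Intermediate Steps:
j = -39263 (j = Add(4, -39267) = -39263)
Mul(Add(48859, -1853), Add(12358, j)) = Mul(Add(48859, -1853), Add(12358, -39263)) = Mul(47006, -26905) = -1264696430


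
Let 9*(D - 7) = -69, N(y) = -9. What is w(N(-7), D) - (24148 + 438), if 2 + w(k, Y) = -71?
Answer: -24659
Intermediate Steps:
D = -⅔ (D = 7 + (⅑)*(-69) = 7 - 23/3 = -⅔ ≈ -0.66667)
w(k, Y) = -73 (w(k, Y) = -2 - 71 = -73)
w(N(-7), D) - (24148 + 438) = -73 - (24148 + 438) = -73 - 1*24586 = -73 - 24586 = -24659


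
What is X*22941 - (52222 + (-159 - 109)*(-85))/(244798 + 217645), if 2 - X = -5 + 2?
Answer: 53044449313/462443 ≈ 1.1470e+5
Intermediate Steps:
X = 5 (X = 2 - (-5 + 2) = 2 - 1*(-3) = 2 + 3 = 5)
X*22941 - (52222 + (-159 - 109)*(-85))/(244798 + 217645) = 5*22941 - (52222 + (-159 - 109)*(-85))/(244798 + 217645) = 114705 - (52222 - 268*(-85))/462443 = 114705 - (52222 + 22780)/462443 = 114705 - 75002/462443 = 53044449313/462443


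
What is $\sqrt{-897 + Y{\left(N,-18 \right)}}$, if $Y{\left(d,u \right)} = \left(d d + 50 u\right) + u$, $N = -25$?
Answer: $i \sqrt{1190} \approx 34.496 i$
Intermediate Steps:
$Y{\left(d,u \right)} = d^{2} + 51 u$ ($Y{\left(d,u \right)} = \left(d^{2} + 50 u\right) + u = d^{2} + 51 u$)
$\sqrt{-897 + Y{\left(N,-18 \right)}} = \sqrt{-897 + \left(\left(-25\right)^{2} + 51 \left(-18\right)\right)} = \sqrt{-897 + \left(625 - 918\right)} = \sqrt{-897 - 293} = \sqrt{-1190} = i \sqrt{1190}$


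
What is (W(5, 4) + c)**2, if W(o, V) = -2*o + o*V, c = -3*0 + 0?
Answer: 100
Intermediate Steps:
c = 0 (c = 0 + 0 = 0)
W(o, V) = -2*o + V*o
(W(5, 4) + c)**2 = (5*(-2 + 4) + 0)**2 = (5*2 + 0)**2 = (10 + 0)**2 = 10**2 = 100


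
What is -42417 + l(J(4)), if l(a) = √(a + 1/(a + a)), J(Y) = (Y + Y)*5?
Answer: -42417 + √16005/20 ≈ -42411.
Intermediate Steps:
J(Y) = 10*Y (J(Y) = (2*Y)*5 = 10*Y)
l(a) = √(a + 1/(2*a))
-42417 + l(J(4)) = -42417 + √(2/((10*4)) + 4*(10*4))/2 = -42417 + √(2/40 + 4*40)/2 = -42417 + √(2*(1/40) + 160)/2 = -42417 + √(1/20 + 160)/2 = -42417 + √(3201/20)/2 = -42417 + (√16005/10)/2 = -42417 + √16005/20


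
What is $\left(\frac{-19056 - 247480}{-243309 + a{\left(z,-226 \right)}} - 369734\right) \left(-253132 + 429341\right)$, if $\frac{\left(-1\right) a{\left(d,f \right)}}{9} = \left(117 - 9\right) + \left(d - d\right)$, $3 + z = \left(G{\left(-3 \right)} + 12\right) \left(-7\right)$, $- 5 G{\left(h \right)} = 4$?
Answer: $- \frac{15914972163834062}{244281} \approx -6.515 \cdot 10^{10}$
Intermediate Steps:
$G{\left(h \right)} = - \frac{4}{5}$ ($G{\left(h \right)} = \left(- \frac{1}{5}\right) 4 = - \frac{4}{5}$)
$z = - \frac{407}{5}$ ($z = -3 + \left(- \frac{4}{5} + 12\right) \left(-7\right) = -3 + \frac{56}{5} \left(-7\right) = -3 - \frac{392}{5} = - \frac{407}{5} \approx -81.4$)
$a{\left(d,f \right)} = -972$ ($a{\left(d,f \right)} = - 9 \left(\left(117 - 9\right) + \left(d - d\right)\right) = - 9 \left(108 + 0\right) = \left(-9\right) 108 = -972$)
$\left(\frac{-19056 - 247480}{-243309 + a{\left(z,-226 \right)}} - 369734\right) \left(-253132 + 429341\right) = \left(\frac{-19056 - 247480}{-243309 - 972} - 369734\right) \left(-253132 + 429341\right) = \left(- \frac{266536}{-244281} - 369734\right) 176209 = \left(\left(-266536\right) \left(- \frac{1}{244281}\right) - 369734\right) 176209 = \left(\frac{266536}{244281} - 369734\right) 176209 = \left(- \frac{90318724718}{244281}\right) 176209 = - \frac{15914972163834062}{244281}$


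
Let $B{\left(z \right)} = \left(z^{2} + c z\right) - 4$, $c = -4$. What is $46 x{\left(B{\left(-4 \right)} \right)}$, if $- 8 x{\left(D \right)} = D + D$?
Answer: $-322$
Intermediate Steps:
$B{\left(z \right)} = -4 + z^{2} - 4 z$ ($B{\left(z \right)} = \left(z^{2} - 4 z\right) - 4 = -4 + z^{2} - 4 z$)
$x{\left(D \right)} = - \frac{D}{4}$ ($x{\left(D \right)} = - \frac{D + D}{8} = - \frac{2 D}{8} = - \frac{D}{4}$)
$46 x{\left(B{\left(-4 \right)} \right)} = 46 \left(- \frac{-4 + \left(-4\right)^{2} - -16}{4}\right) = 46 \left(- \frac{-4 + 16 + 16}{4}\right) = 46 \left(\left(- \frac{1}{4}\right) 28\right) = 46 \left(-7\right) = -322$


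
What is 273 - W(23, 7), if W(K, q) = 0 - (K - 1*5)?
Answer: 291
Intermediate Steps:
W(K, q) = 5 - K (W(K, q) = 0 - (K - 5) = 0 - (-5 + K) = 0 + (5 - K) = 5 - K)
273 - W(23, 7) = 273 - (5 - 1*23) = 273 - (5 - 23) = 273 - 1*(-18) = 273 + 18 = 291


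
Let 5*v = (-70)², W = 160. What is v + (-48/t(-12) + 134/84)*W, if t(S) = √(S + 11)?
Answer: 25940/21 + 7680*I ≈ 1235.2 + 7680.0*I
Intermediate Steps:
t(S) = √(11 + S)
v = 980 (v = (⅕)*(-70)² = (⅕)*4900 = 980)
v + (-48/t(-12) + 134/84)*W = 980 + (-48/√(11 - 12) + 134/84)*160 = 980 + (-48*(-I) + 134*(1/84))*160 = 980 + (-48*(-I) + 67/42)*160 = 980 + (-(-48)*I + 67/42)*160 = 980 + (48*I + 67/42)*160 = 980 + (67/42 + 48*I)*160 = 980 + (5360/21 + 7680*I) = 25940/21 + 7680*I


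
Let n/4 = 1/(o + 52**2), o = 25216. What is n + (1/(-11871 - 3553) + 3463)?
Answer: 93206231551/26914880 ≈ 3463.0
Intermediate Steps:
n = 1/6980 (n = 4/(25216 + 52**2) = 4/(25216 + 2704) = 4/27920 = 4*(1/27920) = 1/6980 ≈ 0.00014327)
n + (1/(-11871 - 3553) + 3463) = 1/6980 + (1/(-11871 - 3553) + 3463) = 1/6980 + (1/(-15424) + 3463) = 1/6980 + (-1/15424 + 3463) = 1/6980 + 53413311/15424 = 93206231551/26914880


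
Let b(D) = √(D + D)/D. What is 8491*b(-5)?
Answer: -8491*I*√10/5 ≈ -5370.2*I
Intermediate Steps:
b(D) = √2/√D (b(D) = √(2*D)/D = (√2*√D)/D = √2/√D)
8491*b(-5) = 8491*(√2/√(-5)) = 8491*(√2*(-I*√5/5)) = 8491*(-I*√10/5) = -8491*I*√10/5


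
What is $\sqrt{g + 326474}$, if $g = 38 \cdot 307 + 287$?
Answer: $3 \sqrt{37603} \approx 581.75$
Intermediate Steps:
$g = 11953$ ($g = 11666 + 287 = 11953$)
$\sqrt{g + 326474} = \sqrt{11953 + 326474} = \sqrt{338427} = 3 \sqrt{37603}$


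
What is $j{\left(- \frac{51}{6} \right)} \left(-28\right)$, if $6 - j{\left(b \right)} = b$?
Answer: $-406$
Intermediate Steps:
$j{\left(b \right)} = 6 - b$
$j{\left(- \frac{51}{6} \right)} \left(-28\right) = \left(6 - - \frac{51}{6}\right) \left(-28\right) = \left(6 - \left(-51\right) \frac{1}{6}\right) \left(-28\right) = \left(6 - - \frac{17}{2}\right) \left(-28\right) = \left(6 + \frac{17}{2}\right) \left(-28\right) = \frac{29}{2} \left(-28\right) = -406$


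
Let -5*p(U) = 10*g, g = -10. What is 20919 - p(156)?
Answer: 20899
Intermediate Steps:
p(U) = 20 (p(U) = -2*(-10) = -1/5*(-100) = 20)
20919 - p(156) = 20919 - 1*20 = 20919 - 20 = 20899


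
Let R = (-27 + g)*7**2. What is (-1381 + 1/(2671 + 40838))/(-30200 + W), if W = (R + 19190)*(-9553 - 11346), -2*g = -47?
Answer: 17167408/4941352328781 ≈ 3.4742e-6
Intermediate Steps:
g = 47/2 (g = -1/2*(-47) = 47/2 ≈ 23.500)
R = -343/2 (R = (-27 + 47/2)*7**2 = -7/2*49 = -343/2 ≈ -171.50)
W = -794935263/2 (W = (-343/2 + 19190)*(-9553 - 11346) = (38037/2)*(-20899) = -794935263/2 ≈ -3.9747e+8)
(-1381 + 1/(2671 + 40838))/(-30200 + W) = (-1381 + 1/(2671 + 40838))/(-30200 - 794935263/2) = (-1381 + 1/43509)/(-794995663/2) = (-1381 + 1/43509)*(-2/794995663) = -60085928/43509*(-2/794995663) = 17167408/4941352328781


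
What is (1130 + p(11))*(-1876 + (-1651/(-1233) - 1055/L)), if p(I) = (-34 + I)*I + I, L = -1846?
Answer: -631316023436/379353 ≈ -1.6642e+6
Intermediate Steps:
p(I) = I + I*(-34 + I) (p(I) = I*(-34 + I) + I = I + I*(-34 + I))
(1130 + p(11))*(-1876 + (-1651/(-1233) - 1055/L)) = (1130 + 11*(-33 + 11))*(-1876 + (-1651/(-1233) - 1055/(-1846))) = (1130 + 11*(-22))*(-1876 + (-1651*(-1/1233) - 1055*(-1/1846))) = (1130 - 242)*(-1876 + (1651/1233 + 1055/1846)) = 888*(-1876 + 4348561/2276118) = 888*(-4265648807/2276118) = -631316023436/379353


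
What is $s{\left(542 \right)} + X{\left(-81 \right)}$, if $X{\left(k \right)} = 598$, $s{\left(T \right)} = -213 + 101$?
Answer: $486$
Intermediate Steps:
$s{\left(T \right)} = -112$
$s{\left(542 \right)} + X{\left(-81 \right)} = -112 + 598 = 486$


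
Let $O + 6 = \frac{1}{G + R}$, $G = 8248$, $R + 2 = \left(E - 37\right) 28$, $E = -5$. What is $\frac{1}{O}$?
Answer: $- \frac{7070}{42419} \approx -0.16667$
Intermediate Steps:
$R = -1178$ ($R = -2 + \left(-5 - 37\right) 28 = -2 - 1176 = -1178$)
$O = - \frac{42419}{7070}$ ($O = -6 + \frac{1}{8248 - 1178} = -6 + \frac{1}{7070} = - \frac{42419}{7070} \approx -5.9999$)
$\frac{1}{O} = \frac{1}{- \frac{42419}{7070}} = - \frac{7070}{42419}$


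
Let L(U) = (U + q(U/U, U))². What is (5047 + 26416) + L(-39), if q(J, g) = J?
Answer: 32907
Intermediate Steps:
L(U) = (1 + U)² (L(U) = (U + U/U)² = (U + 1)² = (1 + U)²)
(5047 + 26416) + L(-39) = (5047 + 26416) + (1 - 39)² = 31463 + (-38)² = 31463 + 1444 = 32907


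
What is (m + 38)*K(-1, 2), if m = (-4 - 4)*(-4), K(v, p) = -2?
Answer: -140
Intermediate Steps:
m = 32 (m = -8*(-4) = 32)
(m + 38)*K(-1, 2) = (32 + 38)*(-2) = 70*(-2) = -140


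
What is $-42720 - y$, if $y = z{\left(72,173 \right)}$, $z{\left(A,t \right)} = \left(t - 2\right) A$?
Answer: $-55032$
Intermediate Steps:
$z{\left(A,t \right)} = A \left(-2 + t\right)$ ($z{\left(A,t \right)} = \left(-2 + t\right) A = A \left(-2 + t\right)$)
$y = 12312$ ($y = 72 \left(-2 + 173\right) = 72 \cdot 171 = 12312$)
$-42720 - y = -42720 - 12312 = -55032$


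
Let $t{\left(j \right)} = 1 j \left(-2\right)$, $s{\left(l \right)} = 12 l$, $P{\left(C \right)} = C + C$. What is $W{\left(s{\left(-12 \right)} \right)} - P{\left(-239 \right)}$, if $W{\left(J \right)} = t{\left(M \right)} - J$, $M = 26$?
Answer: $570$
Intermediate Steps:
$P{\left(C \right)} = 2 C$
$t{\left(j \right)} = - 2 j$ ($t{\left(j \right)} = j \left(-2\right) = - 2 j$)
$W{\left(J \right)} = -52 - J$ ($W{\left(J \right)} = \left(-2\right) 26 - J = -52 - J$)
$W{\left(s{\left(-12 \right)} \right)} - P{\left(-239 \right)} = \left(-52 - 12 \left(-12\right)\right) - 2 \left(-239\right) = \left(-52 - -144\right) - -478 = \left(-52 + 144\right) + 478 = 92 + 478 = 570$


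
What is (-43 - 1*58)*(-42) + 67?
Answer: 4309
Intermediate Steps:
(-43 - 1*58)*(-42) + 67 = (-43 - 58)*(-42) + 67 = -101*(-42) + 67 = 4242 + 67 = 4309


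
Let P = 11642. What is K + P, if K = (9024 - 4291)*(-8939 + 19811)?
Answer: 51468818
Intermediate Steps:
K = 51457176 (K = 4733*10872 = 51457176)
K + P = 51457176 + 11642 = 51468818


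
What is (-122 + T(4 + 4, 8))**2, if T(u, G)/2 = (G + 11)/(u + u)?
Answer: 915849/64 ≈ 14310.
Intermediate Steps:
T(u, G) = (11 + G)/u (T(u, G) = 2*((G + 11)/(u + u)) = 2*((11 + G)/((2*u))) = 2*((11 + G)*(1/(2*u))) = 2*((11 + G)/(2*u)) = (11 + G)/u)
(-122 + T(4 + 4, 8))**2 = (-122 + (11 + 8)/(4 + 4))**2 = (-122 + 19/8)**2 = (-957/8)**2 = 915849/64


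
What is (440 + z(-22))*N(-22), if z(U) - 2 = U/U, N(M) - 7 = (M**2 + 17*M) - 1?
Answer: 51388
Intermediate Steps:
N(M) = 6 + M**2 + 17*M (N(M) = 7 + ((M**2 + 17*M) - 1) = 7 + (-1 + M**2 + 17*M) = 6 + M**2 + 17*M)
z(U) = 3 (z(U) = 2 + U/U = 2 + 1 = 3)
(440 + z(-22))*N(-22) = (440 + 3)*(6 + (-22)**2 + 17*(-22)) = 443*(6 + 484 - 374) = 443*116 = 51388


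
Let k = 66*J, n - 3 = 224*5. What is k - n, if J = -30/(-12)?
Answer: -958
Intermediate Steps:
n = 1123 (n = 3 + 224*5 = 3 + 1120 = 1123)
J = 5/2 (J = -30*(-1/12) = 5/2 ≈ 2.5000)
k = 165 (k = 66*(5/2) = 165)
k - n = 165 - 1*1123 = 165 - 1123 = -958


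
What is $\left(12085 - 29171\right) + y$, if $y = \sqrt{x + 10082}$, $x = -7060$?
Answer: $-17086 + \sqrt{3022} \approx -17031.0$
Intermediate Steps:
$y = \sqrt{3022}$ ($y = \sqrt{-7060 + 10082} = \sqrt{3022} \approx 54.973$)
$\left(12085 - 29171\right) + y = \left(12085 - 29171\right) + \sqrt{3022} = -17086 + \sqrt{3022}$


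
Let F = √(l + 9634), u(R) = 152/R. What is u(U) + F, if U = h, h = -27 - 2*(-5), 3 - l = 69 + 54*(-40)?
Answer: -152/17 + 4*√733 ≈ 99.355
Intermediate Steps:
l = 2094 (l = 3 - (69 + 54*(-40)) = 3 - (69 - 2160) = 3 - 1*(-2091) = 3 + 2091 = 2094)
h = -17 (h = -27 + 10 = -17)
U = -17
F = 4*√733 (F = √(2094 + 9634) = √11728 = 4*√733 ≈ 108.30)
u(U) + F = 152/(-17) + 4*√733 = 152*(-1/17) + 4*√733 = -152/17 + 4*√733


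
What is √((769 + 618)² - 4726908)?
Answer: I*√2803139 ≈ 1674.3*I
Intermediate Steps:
√((769 + 618)² - 4726908) = √(1387² - 4726908) = √(1923769 - 4726908) = √(-2803139) = I*√2803139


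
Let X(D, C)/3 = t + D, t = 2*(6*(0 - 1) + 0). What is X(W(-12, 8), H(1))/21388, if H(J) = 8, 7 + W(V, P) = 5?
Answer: -21/10694 ≈ -0.0019637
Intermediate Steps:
t = -12 (t = 2*(6*(-1) + 0) = 2*(-6 + 0) = 2*(-6) = -12)
W(V, P) = -2 (W(V, P) = -7 + 5 = -2)
X(D, C) = -36 + 3*D (X(D, C) = 3*(-12 + D) = -36 + 3*D)
X(W(-12, 8), H(1))/21388 = (-36 + 3*(-2))/21388 = (-36 - 6)*(1/21388) = -42*1/21388 = -21/10694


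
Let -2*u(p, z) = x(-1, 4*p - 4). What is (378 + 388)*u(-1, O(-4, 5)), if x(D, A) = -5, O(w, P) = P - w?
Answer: 1915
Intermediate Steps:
u(p, z) = 5/2 (u(p, z) = -½*(-5) = 5/2)
(378 + 388)*u(-1, O(-4, 5)) = (378 + 388)*(5/2) = 766*(5/2) = 1915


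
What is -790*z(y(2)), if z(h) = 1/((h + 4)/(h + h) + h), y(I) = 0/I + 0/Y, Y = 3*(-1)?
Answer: 0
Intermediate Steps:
Y = -3
y(I) = 0 (y(I) = 0/I + 0/(-3) = 0 + 0*(-⅓) = 0 + 0 = 0)
z(h) = 1/(h + (4 + h)/(2*h)) (z(h) = 1/((4 + h)/((2*h)) + h) = 1/((4 + h)*(1/(2*h)) + h) = 1/((4 + h)/(2*h) + h) = 1/(h + (4 + h)/(2*h)))
-790*z(y(2)) = -1580*0/(4 + 0 + 2*0²) = -1580*0/(4 + 0 + 2*0) = -1580*0/(4 + 0 + 0) = -1580*0/4 = -790*0 = 0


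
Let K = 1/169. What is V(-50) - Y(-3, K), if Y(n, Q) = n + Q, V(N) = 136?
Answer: 23490/169 ≈ 138.99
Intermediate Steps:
K = 1/169 ≈ 0.0059172
Y(n, Q) = Q + n
V(-50) - Y(-3, K) = 136 - (1/169 - 3) = 136 - 1*(-506/169) = 136 + 506/169 = 23490/169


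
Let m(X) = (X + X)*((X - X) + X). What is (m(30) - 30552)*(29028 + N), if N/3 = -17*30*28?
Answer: 397122624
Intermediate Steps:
N = -42840 (N = 3*(-17*30*28) = 3*(-510*28) = 3*(-14280) = -42840)
m(X) = 2*X² (m(X) = (2*X)*(0 + X) = (2*X)*X = 2*X²)
(m(30) - 30552)*(29028 + N) = (2*30² - 30552)*(29028 - 42840) = (2*900 - 30552)*(-13812) = (1800 - 30552)*(-13812) = -28752*(-13812) = 397122624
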